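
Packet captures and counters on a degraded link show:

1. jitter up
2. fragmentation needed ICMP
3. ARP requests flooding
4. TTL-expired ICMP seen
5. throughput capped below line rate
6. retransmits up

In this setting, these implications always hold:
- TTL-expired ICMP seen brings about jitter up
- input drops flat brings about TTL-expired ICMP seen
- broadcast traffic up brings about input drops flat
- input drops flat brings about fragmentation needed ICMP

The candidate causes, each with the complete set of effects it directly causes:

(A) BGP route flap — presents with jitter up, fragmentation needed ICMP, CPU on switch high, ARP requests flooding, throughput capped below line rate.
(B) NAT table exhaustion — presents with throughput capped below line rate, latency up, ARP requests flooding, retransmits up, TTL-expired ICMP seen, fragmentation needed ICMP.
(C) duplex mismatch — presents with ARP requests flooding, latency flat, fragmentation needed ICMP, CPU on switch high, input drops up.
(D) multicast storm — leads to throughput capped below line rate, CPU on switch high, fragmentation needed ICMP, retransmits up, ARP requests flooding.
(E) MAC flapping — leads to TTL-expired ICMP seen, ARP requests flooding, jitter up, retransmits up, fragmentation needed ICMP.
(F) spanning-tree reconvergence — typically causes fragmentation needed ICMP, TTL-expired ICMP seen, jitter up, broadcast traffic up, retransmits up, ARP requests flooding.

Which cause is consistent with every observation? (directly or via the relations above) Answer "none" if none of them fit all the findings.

Testing each hypothesis:
(A) BGP route flap — jitter up match; fragmentation needed ICMP match; ARP requests flooding match; TTL-expired ICMP seen miss; throughput capped below line rate match; retransmits up miss
(B) NAT table exhaustion — jitter up match (via TTL-expired ICMP seen → jitter up); fragmentation needed ICMP match; ARP requests flooding match; TTL-expired ICMP seen match; throughput capped below line rate match; retransmits up match
(C) duplex mismatch — does not account for jitter up, TTL-expired ICMP seen, throughput capped below line rate, retransmits up
(D) multicast storm — jitter up miss; fragmentation needed ICMP match; ARP requests flooding match; TTL-expired ICMP seen miss; throughput capped below line rate match; retransmits up match
(E) MAC flapping — jitter up match; fragmentation needed ICMP match; ARP requests flooding match; TTL-expired ICMP seen match; throughput capped below line rate miss; retransmits up match
(F) spanning-tree reconvergence — jitter up match; fragmentation needed ICMP match; ARP requests flooding match; TTL-expired ICMP seen match; throughput capped below line rate miss; retransmits up match
Only (B) is consistent with every observation.

B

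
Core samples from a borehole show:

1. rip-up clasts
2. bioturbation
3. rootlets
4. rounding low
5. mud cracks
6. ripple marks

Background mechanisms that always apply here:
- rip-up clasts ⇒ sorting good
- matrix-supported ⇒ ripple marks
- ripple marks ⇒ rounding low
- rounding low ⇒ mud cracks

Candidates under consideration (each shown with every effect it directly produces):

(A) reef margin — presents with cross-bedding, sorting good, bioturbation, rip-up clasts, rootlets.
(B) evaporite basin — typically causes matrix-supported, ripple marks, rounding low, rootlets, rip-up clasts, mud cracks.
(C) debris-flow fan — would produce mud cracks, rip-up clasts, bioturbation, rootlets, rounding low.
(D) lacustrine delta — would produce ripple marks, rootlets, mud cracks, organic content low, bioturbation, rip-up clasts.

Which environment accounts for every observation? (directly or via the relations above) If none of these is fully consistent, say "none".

Checking each candidate against the observations:
(A) reef margin — does not account for rounding low, mud cracks, ripple marks
(B) evaporite basin — rip-up clasts yes; bioturbation NO; rootlets yes; rounding low yes; mud cracks yes; ripple marks yes
(C) debris-flow fan — rip-up clasts yes; bioturbation yes; rootlets yes; rounding low yes; mud cracks yes; ripple marks NO
(D) lacustrine delta — accounts for every observation (rounding low by ripple marks → rounding low)
(D) alone accounts for all the evidence.

D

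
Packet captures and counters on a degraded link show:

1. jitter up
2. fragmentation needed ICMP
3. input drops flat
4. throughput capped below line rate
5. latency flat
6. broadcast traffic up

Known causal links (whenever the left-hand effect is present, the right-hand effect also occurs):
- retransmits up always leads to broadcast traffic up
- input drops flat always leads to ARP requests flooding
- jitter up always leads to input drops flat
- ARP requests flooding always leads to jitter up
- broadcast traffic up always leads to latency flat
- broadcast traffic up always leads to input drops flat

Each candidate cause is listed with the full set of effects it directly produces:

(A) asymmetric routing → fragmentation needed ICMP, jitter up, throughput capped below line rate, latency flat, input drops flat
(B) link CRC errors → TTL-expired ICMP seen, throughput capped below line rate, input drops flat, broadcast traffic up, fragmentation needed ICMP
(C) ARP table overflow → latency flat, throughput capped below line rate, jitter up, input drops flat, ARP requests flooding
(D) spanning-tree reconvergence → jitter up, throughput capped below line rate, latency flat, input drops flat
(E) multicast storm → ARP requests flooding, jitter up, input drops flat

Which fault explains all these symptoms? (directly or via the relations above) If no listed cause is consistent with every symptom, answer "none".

Testing each hypothesis:
(A) asymmetric routing — does not account for broadcast traffic up
(B) link CRC errors — accounts for every observation (jitter up by input drops flat → ARP requests flooding → jitter up)
(C) ARP table overflow — does not account for fragmentation needed ICMP, broadcast traffic up
(D) spanning-tree reconvergence — does not account for fragmentation needed ICMP, broadcast traffic up
(E) multicast storm — does not account for fragmentation needed ICMP, throughput capped below line rate, latency flat, broadcast traffic up
(B) alone accounts for all the evidence.

B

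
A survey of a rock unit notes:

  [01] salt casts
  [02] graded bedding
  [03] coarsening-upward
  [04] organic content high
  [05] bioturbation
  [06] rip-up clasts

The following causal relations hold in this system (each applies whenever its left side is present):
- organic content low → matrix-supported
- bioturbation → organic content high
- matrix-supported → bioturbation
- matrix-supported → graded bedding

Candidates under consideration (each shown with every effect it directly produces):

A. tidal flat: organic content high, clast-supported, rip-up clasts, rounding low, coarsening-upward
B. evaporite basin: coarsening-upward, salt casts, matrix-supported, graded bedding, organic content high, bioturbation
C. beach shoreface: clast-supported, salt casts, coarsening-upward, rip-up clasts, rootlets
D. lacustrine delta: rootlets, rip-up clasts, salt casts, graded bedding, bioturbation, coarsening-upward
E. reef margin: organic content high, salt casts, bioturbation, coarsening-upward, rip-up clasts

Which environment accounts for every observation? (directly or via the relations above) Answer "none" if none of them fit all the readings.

D

Checking each candidate against the observations:
(A) tidal flat — salt casts -; graded bedding -; coarsening-upward +; organic content high +; bioturbation -; rip-up clasts +
(B) evaporite basin — salt casts +; graded bedding +; coarsening-upward +; organic content high +; bioturbation +; rip-up clasts -
(C) beach shoreface — salt casts +; graded bedding -; coarsening-upward +; organic content high -; bioturbation -; rip-up clasts +
(D) lacustrine delta — accounts for every observation (organic content high via bioturbation → organic content high)
(E) reef margin — salt casts +; graded bedding -; coarsening-upward +; organic content high +; bioturbation +; rip-up clasts +
(D) is the only candidate with no mismatches.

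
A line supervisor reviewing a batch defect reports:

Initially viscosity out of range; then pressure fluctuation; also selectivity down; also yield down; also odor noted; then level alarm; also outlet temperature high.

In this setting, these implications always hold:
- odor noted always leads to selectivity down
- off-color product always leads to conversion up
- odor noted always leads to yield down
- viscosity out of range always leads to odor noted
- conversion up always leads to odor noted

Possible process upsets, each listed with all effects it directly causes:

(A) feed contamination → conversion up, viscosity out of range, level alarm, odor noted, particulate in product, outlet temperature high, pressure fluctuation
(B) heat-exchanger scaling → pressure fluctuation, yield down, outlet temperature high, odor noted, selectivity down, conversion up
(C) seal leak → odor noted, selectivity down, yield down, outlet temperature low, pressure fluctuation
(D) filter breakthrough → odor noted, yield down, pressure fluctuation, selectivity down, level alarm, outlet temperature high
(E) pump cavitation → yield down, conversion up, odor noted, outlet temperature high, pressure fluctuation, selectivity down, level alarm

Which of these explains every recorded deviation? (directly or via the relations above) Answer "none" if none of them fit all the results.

A

For each candidate, compare predicted effects to what was observed:
(A) feed contamination — viscosity out of range yes; pressure fluctuation yes; selectivity down yes (via odor noted → selectivity down); yield down yes (via odor noted → yield down); odor noted yes; level alarm yes; outlet temperature high yes
(B) heat-exchanger scaling — does not account for viscosity out of range, level alarm
(C) seal leak — viscosity out of range NO; pressure fluctuation yes; selectivity down yes; yield down yes; odor noted yes; level alarm NO; outlet temperature high NO
(D) filter breakthrough — viscosity out of range NO; pressure fluctuation yes; selectivity down yes; yield down yes; odor noted yes; level alarm yes; outlet temperature high yes
(E) pump cavitation — viscosity out of range NO; pressure fluctuation yes; selectivity down yes; yield down yes; odor noted yes; level alarm yes; outlet temperature high yes
(A) alone accounts for all the evidence.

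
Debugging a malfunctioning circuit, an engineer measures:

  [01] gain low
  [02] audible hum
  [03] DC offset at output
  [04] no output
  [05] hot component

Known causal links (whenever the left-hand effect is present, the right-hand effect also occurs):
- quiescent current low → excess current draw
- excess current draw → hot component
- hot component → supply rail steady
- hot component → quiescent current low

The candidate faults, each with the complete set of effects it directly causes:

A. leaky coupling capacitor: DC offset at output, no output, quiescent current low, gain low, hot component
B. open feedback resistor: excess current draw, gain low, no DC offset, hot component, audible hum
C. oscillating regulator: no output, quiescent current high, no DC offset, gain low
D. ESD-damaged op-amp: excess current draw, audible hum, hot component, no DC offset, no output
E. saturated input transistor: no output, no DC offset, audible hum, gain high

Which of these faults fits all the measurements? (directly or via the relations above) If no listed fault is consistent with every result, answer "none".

Testing each hypothesis:
(A) leaky coupling capacitor — gain low yes; audible hum NO; DC offset at output yes; no output yes; hot component yes
(B) open feedback resistor — fails on DC offset at output, no output (predicts no DC offset, not DC offset at output)
(C) oscillating regulator — gain low yes; audible hum NO; DC offset at output NO; no output yes; hot component NO
(D) ESD-damaged op-amp — gain low NO; audible hum yes; DC offset at output NO; no output yes; hot component yes
(E) saturated input transistor — gain low NO; audible hum yes; DC offset at output NO; no output yes; hot component NO
No candidate is consistent with all observations.

none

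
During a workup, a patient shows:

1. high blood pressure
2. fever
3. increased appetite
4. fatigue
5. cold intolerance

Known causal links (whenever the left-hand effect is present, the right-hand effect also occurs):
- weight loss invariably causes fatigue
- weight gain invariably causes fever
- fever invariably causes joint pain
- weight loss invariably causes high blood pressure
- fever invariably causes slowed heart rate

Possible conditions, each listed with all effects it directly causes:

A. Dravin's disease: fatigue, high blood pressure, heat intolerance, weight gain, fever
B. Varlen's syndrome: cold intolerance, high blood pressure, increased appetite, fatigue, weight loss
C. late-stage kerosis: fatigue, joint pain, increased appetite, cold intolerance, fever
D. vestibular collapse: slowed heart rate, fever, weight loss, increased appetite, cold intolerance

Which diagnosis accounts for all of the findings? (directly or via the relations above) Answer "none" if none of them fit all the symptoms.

For each candidate, compare predicted effects to what was observed:
(A) Dravin's disease — high blood pressure yes; fever yes; increased appetite NO; fatigue yes; cold intolerance NO
(B) Varlen's syndrome — does not account for fever
(C) late-stage kerosis — high blood pressure NO; fever yes; increased appetite yes; fatigue yes; cold intolerance yes
(D) vestibular collapse — high blood pressure yes (through weight loss → high blood pressure); fever yes; increased appetite yes; fatigue yes (through weight loss → fatigue); cold intolerance yes
(D) is the only candidate with no mismatches.

D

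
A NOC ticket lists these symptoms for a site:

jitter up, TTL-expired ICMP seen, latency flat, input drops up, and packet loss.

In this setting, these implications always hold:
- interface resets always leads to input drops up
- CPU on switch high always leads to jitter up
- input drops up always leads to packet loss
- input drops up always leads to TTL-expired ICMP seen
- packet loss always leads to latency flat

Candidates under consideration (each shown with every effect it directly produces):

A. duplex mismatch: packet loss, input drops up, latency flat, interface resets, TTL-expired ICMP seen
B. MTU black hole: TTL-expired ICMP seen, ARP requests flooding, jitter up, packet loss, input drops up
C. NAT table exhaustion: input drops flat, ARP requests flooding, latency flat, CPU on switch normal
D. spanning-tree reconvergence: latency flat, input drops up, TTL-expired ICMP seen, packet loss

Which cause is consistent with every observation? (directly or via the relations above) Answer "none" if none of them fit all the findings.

Testing each hypothesis:
(A) duplex mismatch — jitter up miss; TTL-expired ICMP seen match; latency flat match; input drops up match; packet loss match
(B) MTU black hole — jitter up match; TTL-expired ICMP seen match; latency flat match (through packet loss → latency flat); input drops up match; packet loss match
(C) NAT table exhaustion — jitter up miss; TTL-expired ICMP seen miss; latency flat match; input drops up miss; packet loss miss
(D) spanning-tree reconvergence — does not account for jitter up
(B) is the only candidate with no mismatches.

B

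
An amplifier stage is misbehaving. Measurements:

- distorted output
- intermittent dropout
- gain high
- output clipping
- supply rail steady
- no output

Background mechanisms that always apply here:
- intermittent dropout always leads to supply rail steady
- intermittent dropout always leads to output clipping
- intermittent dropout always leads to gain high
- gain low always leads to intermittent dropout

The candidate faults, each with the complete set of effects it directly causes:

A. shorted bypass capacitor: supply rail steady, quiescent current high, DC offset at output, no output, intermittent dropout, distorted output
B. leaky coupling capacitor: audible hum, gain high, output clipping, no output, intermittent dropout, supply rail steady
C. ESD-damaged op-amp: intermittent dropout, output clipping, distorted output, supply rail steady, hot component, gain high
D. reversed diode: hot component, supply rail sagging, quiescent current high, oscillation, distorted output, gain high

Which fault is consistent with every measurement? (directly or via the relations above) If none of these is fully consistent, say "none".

Testing each hypothesis:
(A) shorted bypass capacitor — distorted output yes; intermittent dropout yes; gain high yes (via intermittent dropout → gain high); output clipping yes (via intermittent dropout → output clipping); supply rail steady yes; no output yes
(B) leaky coupling capacitor — distorted output NO; intermittent dropout yes; gain high yes; output clipping yes; supply rail steady yes; no output yes
(C) ESD-damaged op-amp — does not account for no output
(D) reversed diode — distorted output yes; intermittent dropout NO; gain high yes; output clipping NO; supply rail steady NO; no output NO
(A) is the only candidate with no mismatches.

A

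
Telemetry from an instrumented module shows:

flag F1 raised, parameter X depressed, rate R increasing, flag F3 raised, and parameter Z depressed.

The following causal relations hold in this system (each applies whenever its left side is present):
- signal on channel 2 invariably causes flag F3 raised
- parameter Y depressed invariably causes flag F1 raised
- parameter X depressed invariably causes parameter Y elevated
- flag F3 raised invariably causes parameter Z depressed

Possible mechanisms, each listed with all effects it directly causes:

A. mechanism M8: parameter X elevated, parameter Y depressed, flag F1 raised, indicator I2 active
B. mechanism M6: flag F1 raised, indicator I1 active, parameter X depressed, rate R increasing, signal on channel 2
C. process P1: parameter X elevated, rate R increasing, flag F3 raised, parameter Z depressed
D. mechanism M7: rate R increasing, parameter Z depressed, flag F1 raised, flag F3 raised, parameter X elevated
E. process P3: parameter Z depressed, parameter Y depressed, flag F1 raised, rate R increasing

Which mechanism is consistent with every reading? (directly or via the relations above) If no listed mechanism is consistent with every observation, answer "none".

B

Testing each hypothesis:
(A) mechanism M8 — flag F1 raised match; parameter X depressed miss; rate R increasing miss; flag F3 raised miss; parameter Z depressed miss
(B) mechanism M6 — flag F1 raised match; parameter X depressed match; rate R increasing match; flag F3 raised match (through signal on channel 2 → flag F3 raised); parameter Z depressed match (through signal on channel 2 → flag F3 raised → parameter Z depressed)
(C) process P1 — flag F1 raised miss; parameter X depressed miss; rate R increasing match; flag F3 raised match; parameter Z depressed match
(D) mechanism M7 — fails on parameter X depressed (predicts parameter X elevated, not parameter X depressed)
(E) process P3 — flag F1 raised match; parameter X depressed miss; rate R increasing match; flag F3 raised miss; parameter Z depressed match
(B) alone accounts for all the evidence.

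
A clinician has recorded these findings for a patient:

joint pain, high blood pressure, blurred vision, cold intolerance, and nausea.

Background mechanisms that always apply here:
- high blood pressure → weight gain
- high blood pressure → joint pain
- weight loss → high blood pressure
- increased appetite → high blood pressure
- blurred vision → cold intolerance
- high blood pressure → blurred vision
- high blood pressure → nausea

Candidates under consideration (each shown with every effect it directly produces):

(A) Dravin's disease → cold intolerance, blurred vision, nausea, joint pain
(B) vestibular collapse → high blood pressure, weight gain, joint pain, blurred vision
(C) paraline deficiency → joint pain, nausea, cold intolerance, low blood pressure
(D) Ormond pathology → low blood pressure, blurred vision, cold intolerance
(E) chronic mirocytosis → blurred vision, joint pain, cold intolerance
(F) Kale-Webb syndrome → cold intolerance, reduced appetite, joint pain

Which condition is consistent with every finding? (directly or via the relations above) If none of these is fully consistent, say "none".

B

For each candidate, compare predicted effects to what was observed:
(A) Dravin's disease — does not account for high blood pressure
(B) vestibular collapse — joint pain ✓; high blood pressure ✓; blurred vision ✓; cold intolerance ✓ (by blurred vision → cold intolerance); nausea ✓ (by high blood pressure → nausea)
(C) paraline deficiency — fails on high blood pressure, blurred vision (predicts low blood pressure, not high blood pressure)
(D) Ormond pathology — fails on joint pain, high blood pressure, nausea (predicts low blood pressure, not high blood pressure)
(E) chronic mirocytosis — joint pain ✓; high blood pressure ✗; blurred vision ✓; cold intolerance ✓; nausea ✗
(F) Kale-Webb syndrome — does not account for high blood pressure, blurred vision, nausea
(B) alone accounts for all the evidence.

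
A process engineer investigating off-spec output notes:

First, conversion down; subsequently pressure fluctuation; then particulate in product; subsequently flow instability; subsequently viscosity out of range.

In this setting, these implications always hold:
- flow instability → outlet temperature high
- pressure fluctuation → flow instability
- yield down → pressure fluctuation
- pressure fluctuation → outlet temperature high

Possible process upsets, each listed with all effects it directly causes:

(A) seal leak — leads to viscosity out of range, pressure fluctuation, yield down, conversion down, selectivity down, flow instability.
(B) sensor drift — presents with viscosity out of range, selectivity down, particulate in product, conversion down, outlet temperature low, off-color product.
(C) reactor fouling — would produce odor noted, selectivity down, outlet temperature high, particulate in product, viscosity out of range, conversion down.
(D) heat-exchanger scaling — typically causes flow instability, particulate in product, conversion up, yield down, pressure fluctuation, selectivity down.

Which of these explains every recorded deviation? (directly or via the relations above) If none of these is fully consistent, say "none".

none

Testing each hypothesis:
(A) seal leak — conversion down +; pressure fluctuation +; particulate in product -; flow instability +; viscosity out of range +
(B) sensor drift — conversion down +; pressure fluctuation -; particulate in product +; flow instability -; viscosity out of range +
(C) reactor fouling — does not account for pressure fluctuation, flow instability
(D) heat-exchanger scaling — conversion down -; pressure fluctuation +; particulate in product +; flow instability +; viscosity out of range -
None of the listed candidates fits everything.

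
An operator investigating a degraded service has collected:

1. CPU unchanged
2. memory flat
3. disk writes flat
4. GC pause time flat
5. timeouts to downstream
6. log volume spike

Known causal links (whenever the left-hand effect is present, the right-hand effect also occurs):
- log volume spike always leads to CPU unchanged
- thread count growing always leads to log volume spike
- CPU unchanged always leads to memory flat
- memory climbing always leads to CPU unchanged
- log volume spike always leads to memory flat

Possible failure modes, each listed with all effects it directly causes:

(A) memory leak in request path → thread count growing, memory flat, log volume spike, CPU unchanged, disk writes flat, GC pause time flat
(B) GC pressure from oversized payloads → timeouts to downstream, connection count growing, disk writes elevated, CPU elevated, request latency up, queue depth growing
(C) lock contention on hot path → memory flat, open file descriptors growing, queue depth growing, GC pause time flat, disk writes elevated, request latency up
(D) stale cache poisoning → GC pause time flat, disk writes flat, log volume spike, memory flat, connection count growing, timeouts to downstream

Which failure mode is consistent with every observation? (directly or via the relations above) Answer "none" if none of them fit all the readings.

D

For each candidate, compare predicted effects to what was observed:
(A) memory leak in request path — CPU unchanged match; memory flat match; disk writes flat match; GC pause time flat match; timeouts to downstream miss; log volume spike match
(B) GC pressure from oversized payloads — fails on CPU unchanged, memory flat, disk writes flat, GC pause time flat, log volume spike (predicts CPU elevated, not CPU unchanged; predicts disk writes elevated, not disk writes flat)
(C) lock contention on hot path — fails on CPU unchanged, disk writes flat, timeouts to downstream, log volume spike (predicts disk writes elevated, not disk writes flat)
(D) stale cache poisoning — accounts for every observation (CPU unchanged through log volume spike → CPU unchanged)
(D) alone accounts for all the evidence.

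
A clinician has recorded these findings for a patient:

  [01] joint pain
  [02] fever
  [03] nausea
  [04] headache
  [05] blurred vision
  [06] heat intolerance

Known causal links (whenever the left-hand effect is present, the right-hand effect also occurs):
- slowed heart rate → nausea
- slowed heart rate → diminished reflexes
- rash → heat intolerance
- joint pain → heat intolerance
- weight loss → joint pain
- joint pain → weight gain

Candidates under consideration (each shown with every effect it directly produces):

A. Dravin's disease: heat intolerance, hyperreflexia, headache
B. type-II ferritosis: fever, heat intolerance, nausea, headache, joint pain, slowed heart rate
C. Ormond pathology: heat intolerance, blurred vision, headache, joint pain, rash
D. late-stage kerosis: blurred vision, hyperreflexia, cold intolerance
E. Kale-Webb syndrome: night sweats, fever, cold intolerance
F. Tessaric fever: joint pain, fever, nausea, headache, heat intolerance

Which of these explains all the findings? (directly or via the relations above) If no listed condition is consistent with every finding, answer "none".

For each candidate, compare predicted effects to what was observed:
(A) Dravin's disease — does not account for joint pain, fever, nausea, blurred vision
(B) type-II ferritosis — does not account for blurred vision
(C) Ormond pathology — joint pain match; fever miss; nausea miss; headache match; blurred vision match; heat intolerance match
(D) late-stage kerosis — fails on joint pain, fever, nausea, headache, heat intolerance (predicts cold intolerance, not heat intolerance)
(E) Kale-Webb syndrome — fails on joint pain, nausea, headache, blurred vision, heat intolerance (predicts cold intolerance, not heat intolerance)
(F) Tessaric fever — does not account for blurred vision
No candidate is consistent with all observations.

none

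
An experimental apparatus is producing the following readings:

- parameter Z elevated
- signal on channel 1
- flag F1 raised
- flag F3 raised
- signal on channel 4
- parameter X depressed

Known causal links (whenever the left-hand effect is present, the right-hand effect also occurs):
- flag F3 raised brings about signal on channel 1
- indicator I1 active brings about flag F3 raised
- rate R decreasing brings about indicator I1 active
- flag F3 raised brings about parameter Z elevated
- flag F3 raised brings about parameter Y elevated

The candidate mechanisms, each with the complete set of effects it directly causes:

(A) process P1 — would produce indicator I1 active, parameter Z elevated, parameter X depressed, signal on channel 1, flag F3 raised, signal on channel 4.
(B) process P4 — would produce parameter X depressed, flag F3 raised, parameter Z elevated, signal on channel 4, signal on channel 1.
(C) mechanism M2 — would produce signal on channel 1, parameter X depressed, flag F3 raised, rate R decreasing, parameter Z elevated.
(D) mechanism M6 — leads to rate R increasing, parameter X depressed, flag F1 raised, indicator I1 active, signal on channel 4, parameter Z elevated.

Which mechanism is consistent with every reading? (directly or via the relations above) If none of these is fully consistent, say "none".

Checking each candidate against the observations:
(A) process P1 — does not account for flag F1 raised
(B) process P4 — does not account for flag F1 raised
(C) mechanism M2 — does not account for flag F1 raised, signal on channel 4
(D) mechanism M6 — parameter Z elevated match; signal on channel 1 match (by indicator I1 active → flag F3 raised → signal on channel 1); flag F1 raised match; flag F3 raised match (by indicator I1 active → flag F3 raised); signal on channel 4 match; parameter X depressed match
(D) alone accounts for all the evidence.

D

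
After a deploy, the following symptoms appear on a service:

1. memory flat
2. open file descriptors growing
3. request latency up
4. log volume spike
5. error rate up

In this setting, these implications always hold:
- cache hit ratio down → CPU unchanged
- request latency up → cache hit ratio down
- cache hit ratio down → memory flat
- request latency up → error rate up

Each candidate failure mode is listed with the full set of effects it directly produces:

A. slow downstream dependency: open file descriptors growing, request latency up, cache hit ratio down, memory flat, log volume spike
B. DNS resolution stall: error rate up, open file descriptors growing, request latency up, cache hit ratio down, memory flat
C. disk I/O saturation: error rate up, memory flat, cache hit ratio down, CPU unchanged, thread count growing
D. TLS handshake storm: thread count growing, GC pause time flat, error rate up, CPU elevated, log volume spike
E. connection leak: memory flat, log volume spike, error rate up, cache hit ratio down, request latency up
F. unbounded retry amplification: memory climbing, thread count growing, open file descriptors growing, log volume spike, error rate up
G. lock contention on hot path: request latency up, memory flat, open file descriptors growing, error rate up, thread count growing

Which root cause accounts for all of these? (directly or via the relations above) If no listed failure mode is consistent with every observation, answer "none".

A

Per-candidate check:
(A) slow downstream dependency — accounts for every observation (error rate up via request latency up → error rate up)
(B) DNS resolution stall — does not account for log volume spike
(C) disk I/O saturation — does not account for open file descriptors growing, request latency up, log volume spike
(D) TLS handshake storm — memory flat NO; open file descriptors growing NO; request latency up NO; log volume spike yes; error rate up yes
(E) connection leak — memory flat yes; open file descriptors growing NO; request latency up yes; log volume spike yes; error rate up yes
(F) unbounded retry amplification — fails on memory flat, request latency up (predicts memory climbing, not memory flat)
(G) lock contention on hot path — memory flat yes; open file descriptors growing yes; request latency up yes; log volume spike NO; error rate up yes
(A) alone accounts for all the evidence.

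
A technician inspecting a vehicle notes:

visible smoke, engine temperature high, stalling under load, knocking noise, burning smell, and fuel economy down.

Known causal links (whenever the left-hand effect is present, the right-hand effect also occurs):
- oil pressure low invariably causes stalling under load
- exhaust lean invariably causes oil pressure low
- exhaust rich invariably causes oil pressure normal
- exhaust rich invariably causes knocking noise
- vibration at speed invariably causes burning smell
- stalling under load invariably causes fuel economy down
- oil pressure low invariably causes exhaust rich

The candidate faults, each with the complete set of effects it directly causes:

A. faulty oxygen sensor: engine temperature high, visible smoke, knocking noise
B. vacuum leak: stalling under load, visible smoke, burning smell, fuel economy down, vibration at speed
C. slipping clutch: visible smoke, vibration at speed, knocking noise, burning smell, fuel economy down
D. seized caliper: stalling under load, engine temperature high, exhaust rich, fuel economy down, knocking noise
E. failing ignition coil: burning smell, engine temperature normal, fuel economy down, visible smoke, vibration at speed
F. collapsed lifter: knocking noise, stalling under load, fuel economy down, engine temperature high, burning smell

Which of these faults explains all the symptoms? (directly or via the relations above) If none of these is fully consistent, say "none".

none

Per-candidate check:
(A) faulty oxygen sensor — visible smoke +; engine temperature high +; stalling under load -; knocking noise +; burning smell -; fuel economy down -
(B) vacuum leak — visible smoke +; engine temperature high -; stalling under load +; knocking noise -; burning smell +; fuel economy down +
(C) slipping clutch — visible smoke +; engine temperature high -; stalling under load -; knocking noise +; burning smell +; fuel economy down +
(D) seized caliper — visible smoke -; engine temperature high +; stalling under load +; knocking noise +; burning smell -; fuel economy down +
(E) failing ignition coil — visible smoke +; engine temperature high -; stalling under load -; knocking noise -; burning smell +; fuel economy down +
(F) collapsed lifter — does not account for visible smoke
Every candidate fails on at least one observation.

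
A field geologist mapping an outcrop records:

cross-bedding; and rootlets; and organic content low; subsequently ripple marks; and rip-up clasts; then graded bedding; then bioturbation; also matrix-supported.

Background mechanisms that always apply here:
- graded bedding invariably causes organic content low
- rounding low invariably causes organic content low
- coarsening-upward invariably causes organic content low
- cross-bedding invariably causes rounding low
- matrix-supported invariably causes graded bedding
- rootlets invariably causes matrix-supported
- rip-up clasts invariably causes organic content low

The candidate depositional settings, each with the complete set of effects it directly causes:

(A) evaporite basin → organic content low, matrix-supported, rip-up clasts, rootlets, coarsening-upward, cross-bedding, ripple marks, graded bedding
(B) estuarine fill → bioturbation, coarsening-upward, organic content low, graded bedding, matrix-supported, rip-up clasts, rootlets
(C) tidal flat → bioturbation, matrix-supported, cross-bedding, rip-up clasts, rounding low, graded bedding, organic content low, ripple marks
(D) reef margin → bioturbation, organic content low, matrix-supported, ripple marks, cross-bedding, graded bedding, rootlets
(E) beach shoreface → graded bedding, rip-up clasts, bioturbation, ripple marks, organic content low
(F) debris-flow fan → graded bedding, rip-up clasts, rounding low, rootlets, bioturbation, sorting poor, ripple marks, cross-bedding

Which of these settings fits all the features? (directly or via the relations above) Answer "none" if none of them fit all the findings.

F

Checking each candidate against the observations:
(A) evaporite basin — cross-bedding ✓; rootlets ✓; organic content low ✓; ripple marks ✓; rip-up clasts ✓; graded bedding ✓; bioturbation ✗; matrix-supported ✓
(B) estuarine fill — cross-bedding ✗; rootlets ✓; organic content low ✓; ripple marks ✗; rip-up clasts ✓; graded bedding ✓; bioturbation ✓; matrix-supported ✓
(C) tidal flat — does not account for rootlets
(D) reef margin — cross-bedding ✓; rootlets ✓; organic content low ✓; ripple marks ✓; rip-up clasts ✗; graded bedding ✓; bioturbation ✓; matrix-supported ✓
(E) beach shoreface — cross-bedding ✗; rootlets ✗; organic content low ✓; ripple marks ✓; rip-up clasts ✓; graded bedding ✓; bioturbation ✓; matrix-supported ✗
(F) debris-flow fan — cross-bedding ✓; rootlets ✓; organic content low ✓ (via rip-up clasts → organic content low); ripple marks ✓; rip-up clasts ✓; graded bedding ✓; bioturbation ✓; matrix-supported ✓ (via rootlets → matrix-supported)
(F) is the only candidate with no mismatches.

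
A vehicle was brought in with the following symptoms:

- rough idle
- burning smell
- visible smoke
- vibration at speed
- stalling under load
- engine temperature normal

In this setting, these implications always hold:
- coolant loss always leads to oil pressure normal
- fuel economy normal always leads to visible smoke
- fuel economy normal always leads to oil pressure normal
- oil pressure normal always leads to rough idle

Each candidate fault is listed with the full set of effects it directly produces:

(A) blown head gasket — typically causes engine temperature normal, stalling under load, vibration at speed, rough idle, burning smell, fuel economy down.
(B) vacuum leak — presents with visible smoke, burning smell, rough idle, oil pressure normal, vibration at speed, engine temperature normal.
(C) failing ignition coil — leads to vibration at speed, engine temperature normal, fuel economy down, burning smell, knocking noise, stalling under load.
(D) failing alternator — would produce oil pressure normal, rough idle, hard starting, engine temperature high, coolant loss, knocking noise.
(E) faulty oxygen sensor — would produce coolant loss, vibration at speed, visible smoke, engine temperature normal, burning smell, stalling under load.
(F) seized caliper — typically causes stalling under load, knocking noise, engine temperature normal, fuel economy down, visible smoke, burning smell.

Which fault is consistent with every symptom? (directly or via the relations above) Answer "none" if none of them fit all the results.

Per-candidate check:
(A) blown head gasket — rough idle yes; burning smell yes; visible smoke NO; vibration at speed yes; stalling under load yes; engine temperature normal yes
(B) vacuum leak — rough idle yes; burning smell yes; visible smoke yes; vibration at speed yes; stalling under load NO; engine temperature normal yes
(C) failing ignition coil — does not account for rough idle, visible smoke
(D) failing alternator — rough idle yes; burning smell NO; visible smoke NO; vibration at speed NO; stalling under load NO; engine temperature normal NO
(E) faulty oxygen sensor — rough idle yes (through coolant loss → oil pressure normal → rough idle); burning smell yes; visible smoke yes; vibration at speed yes; stalling under load yes; engine temperature normal yes
(F) seized caliper — does not account for rough idle, vibration at speed
Only (E) is consistent with every observation.

E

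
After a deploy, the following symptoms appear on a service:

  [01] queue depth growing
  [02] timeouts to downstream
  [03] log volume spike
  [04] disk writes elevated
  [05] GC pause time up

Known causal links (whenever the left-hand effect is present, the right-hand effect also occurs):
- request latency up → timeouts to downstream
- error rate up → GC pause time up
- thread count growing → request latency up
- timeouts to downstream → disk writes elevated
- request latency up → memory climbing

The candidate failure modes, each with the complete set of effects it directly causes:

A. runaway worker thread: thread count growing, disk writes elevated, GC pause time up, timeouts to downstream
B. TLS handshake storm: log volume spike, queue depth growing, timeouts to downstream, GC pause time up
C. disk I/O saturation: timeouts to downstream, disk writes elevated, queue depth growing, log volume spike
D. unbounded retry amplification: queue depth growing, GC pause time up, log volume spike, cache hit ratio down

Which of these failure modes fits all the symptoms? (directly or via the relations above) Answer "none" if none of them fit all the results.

For each candidate, compare predicted effects to what was observed:
(A) runaway worker thread — does not account for queue depth growing, log volume spike
(B) TLS handshake storm — queue depth growing yes; timeouts to downstream yes; log volume spike yes; disk writes elevated yes (through timeouts to downstream → disk writes elevated); GC pause time up yes
(C) disk I/O saturation — queue depth growing yes; timeouts to downstream yes; log volume spike yes; disk writes elevated yes; GC pause time up NO
(D) unbounded retry amplification — queue depth growing yes; timeouts to downstream NO; log volume spike yes; disk writes elevated NO; GC pause time up yes
(B) is the only candidate with no mismatches.

B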